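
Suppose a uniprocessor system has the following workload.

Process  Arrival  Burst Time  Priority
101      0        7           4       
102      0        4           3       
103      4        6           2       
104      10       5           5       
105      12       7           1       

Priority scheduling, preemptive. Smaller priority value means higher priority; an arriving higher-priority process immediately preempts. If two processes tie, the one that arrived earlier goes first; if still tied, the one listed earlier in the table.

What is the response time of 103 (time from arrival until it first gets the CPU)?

Gantt: | 102 0-4 | 103 4-10 | 101 10-12 | 105 12-19 | 101 19-24 | 104 24-29 |
Completion: 101=24  102=4  103=10  104=29  105=19
Turnaround (C−A): 101=24  102=4  103=6  104=19  105=7
Response(103) = first start − arrival = 4 − 4 = 0

0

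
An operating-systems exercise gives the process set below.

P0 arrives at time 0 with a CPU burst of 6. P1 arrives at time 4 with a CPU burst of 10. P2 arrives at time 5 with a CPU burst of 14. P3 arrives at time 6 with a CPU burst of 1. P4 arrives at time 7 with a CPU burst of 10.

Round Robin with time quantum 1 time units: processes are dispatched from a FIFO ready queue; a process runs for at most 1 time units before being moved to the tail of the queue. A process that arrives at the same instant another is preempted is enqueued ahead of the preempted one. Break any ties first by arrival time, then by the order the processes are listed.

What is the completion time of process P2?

41

Schedule: | P0 0-4 | P1 4-5 | P0 5-6 | P2 6-7 | P1 7-8 | P3 8-9 | P0 9-10 | P4 10-11 | P2 11-12 | P1 12-13 | P4 13-14 | P2 14-15 | P1 15-16 | P4 16-17 | P2 17-18 | P1 18-19 | P4 19-20 | P2 20-21 | P1 21-22 | P4 22-23 | P2 23-24 | P1 24-25 | P4 25-26 | P2 26-27 | P1 27-28 | P4 28-29 | P2 29-30 | P1 30-31 | P4 31-32 | P2 32-33 | P1 33-34 | P4 34-35 | P2 35-36 | P4 36-37 | P2 37-41 |
Completion: P0=10  P1=34  P2=41  P3=9  P4=37
Turnaround (C−A): P0=10  P1=30  P2=36  P3=3  P4=30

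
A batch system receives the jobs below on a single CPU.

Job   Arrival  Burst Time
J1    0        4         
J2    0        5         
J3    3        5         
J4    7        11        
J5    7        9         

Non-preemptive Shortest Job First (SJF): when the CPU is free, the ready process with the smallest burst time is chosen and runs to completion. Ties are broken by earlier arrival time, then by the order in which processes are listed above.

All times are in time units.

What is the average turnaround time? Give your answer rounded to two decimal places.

Gantt: | J1 0-4 | J2 4-9 | J3 9-14 | J5 14-23 | J4 23-34 |
Completion: J1=4  J2=9  J3=14  J4=34  J5=23
Turnaround times: J1=4, J2=9, J3=11, J4=27, J5=16
Average turnaround = (4+9+11+27+16) / 5 = 67/5 = 13.40

13.40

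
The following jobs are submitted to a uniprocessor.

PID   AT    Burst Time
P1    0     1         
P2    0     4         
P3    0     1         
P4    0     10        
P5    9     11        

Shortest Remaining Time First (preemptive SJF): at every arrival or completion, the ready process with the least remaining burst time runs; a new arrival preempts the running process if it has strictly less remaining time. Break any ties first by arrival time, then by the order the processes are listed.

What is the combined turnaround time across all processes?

43

Timeline: | P1 0-1 | P3 1-2 | P2 2-6 | P4 6-16 | P5 16-27 |
Completion: P1=1  P2=6  P3=2  P4=16  P5=27
Turnaround (C−A): P1=1  P2=6  P3=2  P4=16  P5=18
Turnaround = completion − arrival: P1=1, P2=6, P3=2, P4=16, P5=18
Total turnaround = 1 + 6 + 2 + 16 + 18 = 43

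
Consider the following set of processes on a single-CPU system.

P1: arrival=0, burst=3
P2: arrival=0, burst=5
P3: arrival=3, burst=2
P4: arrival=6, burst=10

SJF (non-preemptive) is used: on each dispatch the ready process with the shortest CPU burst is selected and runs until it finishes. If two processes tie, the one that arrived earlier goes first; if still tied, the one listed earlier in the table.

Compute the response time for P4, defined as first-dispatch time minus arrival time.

4

Timeline: | P1 0-3 | P3 3-5 | P2 5-10 | P4 10-20 |
Completion: P1=3  P2=10  P3=5  P4=20
Response(P4) = first start − arrival = 10 − 6 = 4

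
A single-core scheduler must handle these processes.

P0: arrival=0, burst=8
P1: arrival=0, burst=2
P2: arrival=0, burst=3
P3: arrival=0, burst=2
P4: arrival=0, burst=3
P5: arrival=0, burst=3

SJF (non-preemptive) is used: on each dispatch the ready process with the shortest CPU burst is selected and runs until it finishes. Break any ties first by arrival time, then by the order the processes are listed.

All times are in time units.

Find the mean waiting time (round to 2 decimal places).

Schedule: | P1 0-2 | P3 2-4 | P2 4-7 | P4 7-10 | P5 10-13 | P0 13-21 |
Completion: P0=21  P1=2  P2=7  P3=4  P4=10  P5=13
Waiting times: P0=13, P1=0, P2=4, P3=2, P4=7, P5=10
Average waiting = (13+0+4+2+7+10) / 6 = 36/6 = 6.00

6.00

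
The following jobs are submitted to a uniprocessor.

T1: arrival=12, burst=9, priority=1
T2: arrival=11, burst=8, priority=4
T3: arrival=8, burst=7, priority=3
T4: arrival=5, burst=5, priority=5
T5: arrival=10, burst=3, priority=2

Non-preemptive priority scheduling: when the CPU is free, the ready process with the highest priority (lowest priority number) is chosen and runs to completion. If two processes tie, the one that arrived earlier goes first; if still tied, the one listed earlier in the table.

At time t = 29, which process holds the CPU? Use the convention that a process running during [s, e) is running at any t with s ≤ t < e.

T2

Schedule: | idle 0-5 | T4 5-10 | T5 10-13 | T1 13-22 | T3 22-29 | T2 29-37 |
Completion: T1=22  T2=37  T3=29  T4=10  T5=13
Turnaround (C−A): T1=10  T2=26  T3=21  T4=5  T5=3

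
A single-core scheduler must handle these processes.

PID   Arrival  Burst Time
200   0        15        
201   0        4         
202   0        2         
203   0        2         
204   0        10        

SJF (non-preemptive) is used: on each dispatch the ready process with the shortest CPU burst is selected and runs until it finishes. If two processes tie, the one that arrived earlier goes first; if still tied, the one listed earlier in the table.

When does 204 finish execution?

Timeline: | 202 0-2 | 203 2-4 | 201 4-8 | 204 8-18 | 200 18-33 |
Completion: 200=33  201=8  202=2  203=4  204=18
Turnaround (C−A): 200=33  201=8  202=2  203=4  204=18

18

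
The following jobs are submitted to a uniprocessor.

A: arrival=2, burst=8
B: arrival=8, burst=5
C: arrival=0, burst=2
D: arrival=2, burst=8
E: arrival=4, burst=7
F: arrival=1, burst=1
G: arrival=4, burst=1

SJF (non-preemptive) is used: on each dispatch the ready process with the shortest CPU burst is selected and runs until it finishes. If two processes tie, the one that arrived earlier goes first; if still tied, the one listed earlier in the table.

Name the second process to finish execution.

F

Schedule: | C 0-2 | F 2-3 | A 3-11 | G 11-12 | B 12-17 | E 17-24 | D 24-32 |
Completion: A=11  B=17  C=2  D=32  E=24  F=3  G=12
Finish order: C → F → A → G → B → E → D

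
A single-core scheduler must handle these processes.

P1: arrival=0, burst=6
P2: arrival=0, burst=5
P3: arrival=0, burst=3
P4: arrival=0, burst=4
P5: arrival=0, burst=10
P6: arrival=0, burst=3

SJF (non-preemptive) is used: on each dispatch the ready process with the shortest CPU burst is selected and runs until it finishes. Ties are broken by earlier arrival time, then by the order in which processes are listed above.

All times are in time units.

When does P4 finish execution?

10

Schedule: | P3 0-3 | P6 3-6 | P4 6-10 | P2 10-15 | P1 15-21 | P5 21-31 |
Completion: P1=21  P2=15  P3=3  P4=10  P5=31  P6=6
Turnaround (C−A): P1=21  P2=15  P3=3  P4=10  P5=31  P6=6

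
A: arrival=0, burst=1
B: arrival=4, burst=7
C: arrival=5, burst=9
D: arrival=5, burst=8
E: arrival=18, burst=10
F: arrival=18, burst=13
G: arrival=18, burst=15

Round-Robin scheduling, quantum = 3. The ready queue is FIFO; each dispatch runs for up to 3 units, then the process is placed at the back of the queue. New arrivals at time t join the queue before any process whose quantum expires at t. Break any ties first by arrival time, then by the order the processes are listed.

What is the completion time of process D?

37

Timeline: | A 0-1 | idle 1-4 | B 4-7 | C 7-10 | D 10-13 | B 13-16 | C 16-19 | D 19-22 | B 22-23 | E 23-26 | F 26-29 | G 29-32 | C 32-35 | D 35-37 | E 37-40 | F 40-43 | G 43-46 | E 46-49 | F 49-52 | G 52-55 | E 55-56 | F 56-59 | G 59-62 | F 62-63 | G 63-66 |
Completion: A=1  B=23  C=35  D=37  E=56  F=63  G=66
Turnaround (C−A): A=1  B=19  C=30  D=32  E=38  F=45  G=48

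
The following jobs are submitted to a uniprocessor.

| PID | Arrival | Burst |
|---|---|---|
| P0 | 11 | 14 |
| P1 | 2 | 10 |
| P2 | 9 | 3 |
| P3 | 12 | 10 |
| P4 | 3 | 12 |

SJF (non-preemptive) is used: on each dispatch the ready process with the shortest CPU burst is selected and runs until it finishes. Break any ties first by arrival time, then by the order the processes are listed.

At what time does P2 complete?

Schedule: | idle 0-2 | P1 2-12 | P2 12-15 | P3 15-25 | P4 25-37 | P0 37-51 |
Completion: P0=51  P1=12  P2=15  P3=25  P4=37
Turnaround (C−A): P0=40  P1=10  P2=6  P3=13  P4=34

15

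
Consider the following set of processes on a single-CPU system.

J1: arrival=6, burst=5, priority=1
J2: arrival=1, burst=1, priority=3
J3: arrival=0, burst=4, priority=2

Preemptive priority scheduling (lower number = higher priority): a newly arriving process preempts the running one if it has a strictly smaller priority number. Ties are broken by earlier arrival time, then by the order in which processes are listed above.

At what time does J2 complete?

5

Timeline: | J3 0-4 | J2 4-5 | idle 5-6 | J1 6-11 |
Completion: J1=11  J2=5  J3=4
Turnaround (C−A): J1=5  J2=4  J3=4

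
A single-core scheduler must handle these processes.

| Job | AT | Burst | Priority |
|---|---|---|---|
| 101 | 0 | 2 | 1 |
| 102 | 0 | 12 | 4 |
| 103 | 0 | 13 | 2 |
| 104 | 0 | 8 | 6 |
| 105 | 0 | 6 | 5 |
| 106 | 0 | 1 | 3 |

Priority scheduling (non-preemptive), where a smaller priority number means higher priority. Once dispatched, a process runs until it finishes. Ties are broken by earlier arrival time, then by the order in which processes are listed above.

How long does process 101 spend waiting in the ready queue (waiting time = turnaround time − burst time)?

Schedule: | 101 0-2 | 103 2-15 | 106 15-16 | 102 16-28 | 105 28-34 | 104 34-42 |
Completion: 101=2  102=28  103=15  104=42  105=34  106=16
Waiting(101) = turnaround − burst = 2 − 2 = 0

0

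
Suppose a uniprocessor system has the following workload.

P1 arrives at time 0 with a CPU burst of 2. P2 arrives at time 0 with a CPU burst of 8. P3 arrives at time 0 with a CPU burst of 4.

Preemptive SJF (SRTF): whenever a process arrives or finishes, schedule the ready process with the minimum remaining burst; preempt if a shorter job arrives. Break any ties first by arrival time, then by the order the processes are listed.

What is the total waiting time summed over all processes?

8

Schedule: | P1 0-2 | P3 2-6 | P2 6-14 |
Completion: P1=2  P2=14  P3=6
Waiting = turnaround − burst: P1=0, P2=6, P3=2
Total waiting = 0 + 6 + 2 = 8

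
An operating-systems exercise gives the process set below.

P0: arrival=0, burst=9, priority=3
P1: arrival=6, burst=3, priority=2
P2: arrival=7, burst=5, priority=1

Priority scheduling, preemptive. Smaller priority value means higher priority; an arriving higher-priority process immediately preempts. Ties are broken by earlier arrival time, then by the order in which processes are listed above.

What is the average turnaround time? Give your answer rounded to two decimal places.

10.00

Gantt: | P0 0-6 | P1 6-7 | P2 7-12 | P1 12-14 | P0 14-17 |
Completion: P0=17  P1=14  P2=12
Turnaround (C−A): P0=17  P1=8  P2=5
Turnaround times: P0=17, P1=8, P2=5
Average turnaround = (17+8+5) / 3 = 30/3 = 10.00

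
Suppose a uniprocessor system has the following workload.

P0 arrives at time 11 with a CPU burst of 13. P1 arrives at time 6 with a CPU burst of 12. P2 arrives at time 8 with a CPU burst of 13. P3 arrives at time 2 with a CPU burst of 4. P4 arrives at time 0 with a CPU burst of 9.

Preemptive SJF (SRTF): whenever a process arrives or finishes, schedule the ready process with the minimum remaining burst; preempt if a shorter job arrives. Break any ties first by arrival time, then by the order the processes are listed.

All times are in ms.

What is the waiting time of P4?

4

Gantt: | P4 0-2 | P3 2-6 | P4 6-13 | P1 13-25 | P2 25-38 | P0 38-51 |
Completion: P0=51  P1=25  P2=38  P3=6  P4=13
Waiting(P4) = turnaround − burst = 13 − 9 = 4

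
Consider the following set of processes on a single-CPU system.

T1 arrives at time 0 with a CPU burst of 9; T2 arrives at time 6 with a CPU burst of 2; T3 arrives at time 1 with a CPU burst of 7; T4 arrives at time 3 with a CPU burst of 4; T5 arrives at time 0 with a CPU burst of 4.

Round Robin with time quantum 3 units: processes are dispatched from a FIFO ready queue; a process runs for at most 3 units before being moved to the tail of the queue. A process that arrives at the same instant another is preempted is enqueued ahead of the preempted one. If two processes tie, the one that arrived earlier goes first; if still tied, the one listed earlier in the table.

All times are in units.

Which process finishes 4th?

T1

Timeline: | T1 0-3 | T5 3-6 | T3 6-9 | T4 9-12 | T1 12-15 | T2 15-17 | T5 17-18 | T3 18-21 | T4 21-22 | T1 22-25 | T3 25-26 |
Completion: T1=25  T2=17  T3=26  T4=22  T5=18
Turnaround (C−A): T1=25  T2=11  T3=25  T4=19  T5=18
Finish order: T2 → T5 → T4 → T1 → T3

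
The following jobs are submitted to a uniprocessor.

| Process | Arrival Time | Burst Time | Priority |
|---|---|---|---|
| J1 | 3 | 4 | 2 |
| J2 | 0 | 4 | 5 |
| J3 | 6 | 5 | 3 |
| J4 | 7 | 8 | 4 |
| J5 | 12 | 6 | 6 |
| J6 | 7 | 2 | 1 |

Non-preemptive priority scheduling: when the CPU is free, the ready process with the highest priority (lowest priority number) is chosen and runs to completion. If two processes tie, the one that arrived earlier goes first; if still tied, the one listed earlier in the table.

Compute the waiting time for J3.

Schedule: | J2 0-4 | J1 4-8 | J6 8-10 | J3 10-15 | J4 15-23 | J5 23-29 |
Completion: J1=8  J2=4  J3=15  J4=23  J5=29  J6=10
Turnaround (C−A): J1=5  J2=4  J3=9  J4=16  J5=17  J6=3
Waiting(J3) = turnaround − burst = 9 − 5 = 4

4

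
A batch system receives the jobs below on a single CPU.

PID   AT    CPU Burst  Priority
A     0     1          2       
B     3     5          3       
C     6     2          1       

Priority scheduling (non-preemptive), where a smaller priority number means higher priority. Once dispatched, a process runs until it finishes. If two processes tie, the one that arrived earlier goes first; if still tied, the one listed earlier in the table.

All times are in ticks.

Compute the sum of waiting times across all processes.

Timeline: | A 0-1 | idle 1-3 | B 3-8 | C 8-10 |
Completion: A=1  B=8  C=10
Waiting = turnaround − burst: A=0, B=0, C=2
Total waiting = 0 + 0 + 2 = 2

2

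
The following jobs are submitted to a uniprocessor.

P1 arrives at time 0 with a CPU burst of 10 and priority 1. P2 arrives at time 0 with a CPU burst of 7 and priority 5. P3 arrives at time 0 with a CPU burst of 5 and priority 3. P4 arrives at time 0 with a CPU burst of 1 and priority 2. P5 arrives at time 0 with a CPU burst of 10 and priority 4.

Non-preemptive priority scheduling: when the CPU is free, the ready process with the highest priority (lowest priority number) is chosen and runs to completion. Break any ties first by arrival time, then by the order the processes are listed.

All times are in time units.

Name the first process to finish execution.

Timeline: | P1 0-10 | P4 10-11 | P3 11-16 | P5 16-26 | P2 26-33 |
Completion: P1=10  P2=33  P3=16  P4=11  P5=26
Finish order: P1 → P4 → P3 → P5 → P2

P1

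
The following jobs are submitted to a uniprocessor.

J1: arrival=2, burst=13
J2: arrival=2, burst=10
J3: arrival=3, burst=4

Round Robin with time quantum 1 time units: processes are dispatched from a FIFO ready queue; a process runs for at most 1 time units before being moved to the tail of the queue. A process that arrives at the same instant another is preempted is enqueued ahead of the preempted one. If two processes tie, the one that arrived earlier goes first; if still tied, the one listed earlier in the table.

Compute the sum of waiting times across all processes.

Schedule: | idle 0-2 | J1 2-3 | J2 3-4 | J3 4-5 | J1 5-6 | J2 6-7 | J3 7-8 | J1 8-9 | J2 9-10 | J3 10-11 | J1 11-12 | J2 12-13 | J3 13-14 | J1 14-15 | J2 15-16 | J1 16-17 | J2 17-18 | J1 18-19 | J2 19-20 | J1 20-21 | J2 21-22 | J1 22-23 | J2 23-24 | J1 24-25 | J2 25-26 | J1 26-29 |
Completion: J1=29  J2=26  J3=14
Waiting = turnaround − burst: J1=14, J2=14, J3=7
Total waiting = 14 + 14 + 7 = 35

35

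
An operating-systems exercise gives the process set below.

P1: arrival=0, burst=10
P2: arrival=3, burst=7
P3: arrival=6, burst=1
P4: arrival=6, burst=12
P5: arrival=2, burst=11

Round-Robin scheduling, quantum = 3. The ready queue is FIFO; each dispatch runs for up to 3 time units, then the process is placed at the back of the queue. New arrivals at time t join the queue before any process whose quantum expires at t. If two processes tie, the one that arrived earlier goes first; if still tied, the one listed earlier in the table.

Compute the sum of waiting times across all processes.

99

Timeline: | P1 0-3 | P5 3-6 | P2 6-9 | P1 9-12 | P3 12-13 | P4 13-16 | P5 16-19 | P2 19-22 | P1 22-25 | P4 25-28 | P5 28-31 | P2 31-32 | P1 32-33 | P4 33-36 | P5 36-38 | P4 38-41 |
Completion: P1=33  P2=32  P3=13  P4=41  P5=38
Turnaround (C−A): P1=33  P2=29  P3=7  P4=35  P5=36
Waiting = turnaround − burst: P1=23, P2=22, P3=6, P4=23, P5=25
Total waiting = 23 + 22 + 6 + 23 + 25 = 99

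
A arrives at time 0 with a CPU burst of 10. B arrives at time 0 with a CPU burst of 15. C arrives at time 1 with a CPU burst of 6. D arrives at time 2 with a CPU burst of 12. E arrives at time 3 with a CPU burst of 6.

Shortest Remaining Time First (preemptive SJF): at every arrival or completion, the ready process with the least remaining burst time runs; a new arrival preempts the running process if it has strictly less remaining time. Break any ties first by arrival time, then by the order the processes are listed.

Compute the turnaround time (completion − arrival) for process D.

32

Timeline: | A 0-1 | C 1-7 | E 7-13 | A 13-22 | D 22-34 | B 34-49 |
Completion: A=22  B=49  C=7  D=34  E=13
Turnaround (C−A): A=22  B=49  C=6  D=32  E=10
Turnaround(D) = completion − arrival = 34 − 2 = 32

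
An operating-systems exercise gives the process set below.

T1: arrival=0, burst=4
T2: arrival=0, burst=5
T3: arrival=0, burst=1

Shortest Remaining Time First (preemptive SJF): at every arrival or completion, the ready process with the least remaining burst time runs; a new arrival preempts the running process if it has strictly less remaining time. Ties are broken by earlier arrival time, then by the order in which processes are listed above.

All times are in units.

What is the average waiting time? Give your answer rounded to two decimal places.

Timeline: | T3 0-1 | T1 1-5 | T2 5-10 |
Completion: T1=5  T2=10  T3=1
Turnaround (C−A): T1=5  T2=10  T3=1
Waiting times: T1=1, T2=5, T3=0
Average waiting = (1+5+0) / 3 = 6/3 = 2.00

2.00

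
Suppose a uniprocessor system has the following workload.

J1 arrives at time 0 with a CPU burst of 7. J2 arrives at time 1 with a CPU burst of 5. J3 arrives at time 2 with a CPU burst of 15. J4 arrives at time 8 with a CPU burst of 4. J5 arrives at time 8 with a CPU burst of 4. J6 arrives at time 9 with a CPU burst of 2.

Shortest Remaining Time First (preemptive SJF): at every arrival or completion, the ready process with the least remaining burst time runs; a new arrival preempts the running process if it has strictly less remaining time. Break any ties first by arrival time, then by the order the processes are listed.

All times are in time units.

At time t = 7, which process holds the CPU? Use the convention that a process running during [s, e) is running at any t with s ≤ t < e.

J1

Gantt: | J1 0-1 | J2 1-6 | J1 6-9 | J6 9-11 | J1 11-14 | J4 14-18 | J5 18-22 | J3 22-37 |
Completion: J1=14  J2=6  J3=37  J4=18  J5=22  J6=11
Turnaround (C−A): J1=14  J2=5  J3=35  J4=10  J5=14  J6=2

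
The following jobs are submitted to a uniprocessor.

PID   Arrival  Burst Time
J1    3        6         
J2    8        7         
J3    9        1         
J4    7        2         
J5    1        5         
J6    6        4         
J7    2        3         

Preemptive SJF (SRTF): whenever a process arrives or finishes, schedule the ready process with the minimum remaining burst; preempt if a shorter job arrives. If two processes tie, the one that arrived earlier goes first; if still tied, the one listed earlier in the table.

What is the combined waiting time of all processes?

39

Gantt: | idle 0-1 | J5 1-2 | J7 2-5 | J5 5-9 | J3 9-10 | J4 10-12 | J6 12-16 | J1 16-22 | J2 22-29 |
Completion: J1=22  J2=29  J3=10  J4=12  J5=9  J6=16  J7=5
Turnaround (C−A): J1=19  J2=21  J3=1  J4=5  J5=8  J6=10  J7=3
Waiting = turnaround − burst: J1=13, J2=14, J3=0, J4=3, J5=3, J6=6, J7=0
Total waiting = 13 + 14 + 0 + 3 + 3 + 6 + 0 = 39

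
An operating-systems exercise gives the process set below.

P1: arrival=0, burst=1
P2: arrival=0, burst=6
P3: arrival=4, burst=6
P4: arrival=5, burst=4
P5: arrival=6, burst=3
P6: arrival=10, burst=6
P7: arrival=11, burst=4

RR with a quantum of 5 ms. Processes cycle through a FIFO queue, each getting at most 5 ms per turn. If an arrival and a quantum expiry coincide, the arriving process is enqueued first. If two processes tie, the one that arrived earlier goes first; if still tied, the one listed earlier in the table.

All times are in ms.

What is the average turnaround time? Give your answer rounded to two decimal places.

Gantt: | P1 0-1 | P2 1-6 | P3 6-11 | P4 11-15 | P5 15-18 | P2 18-19 | P6 19-24 | P7 24-28 | P3 28-29 | P6 29-30 |
Completion: P1=1  P2=19  P3=29  P4=15  P5=18  P6=30  P7=28
Turnaround (C−A): P1=1  P2=19  P3=25  P4=10  P5=12  P6=20  P7=17
Turnaround times: P1=1, P2=19, P3=25, P4=10, P5=12, P6=20, P7=17
Average turnaround = (1+19+25+10+12+20+17) / 7 = 104/7 = 14.86

14.86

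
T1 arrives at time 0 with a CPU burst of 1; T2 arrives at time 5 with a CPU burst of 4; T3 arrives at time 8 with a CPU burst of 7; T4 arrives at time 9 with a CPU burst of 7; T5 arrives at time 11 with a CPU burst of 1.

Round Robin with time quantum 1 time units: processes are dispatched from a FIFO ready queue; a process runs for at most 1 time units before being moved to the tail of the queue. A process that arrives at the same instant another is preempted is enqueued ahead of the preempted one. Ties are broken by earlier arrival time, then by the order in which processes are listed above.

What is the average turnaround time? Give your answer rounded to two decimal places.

Timeline: | T1 0-1 | idle 1-5 | T2 5-8 | T3 8-9 | T2 9-10 | T4 10-11 | T3 11-12 | T5 12-13 | T4 13-14 | T3 14-15 | T4 15-16 | T3 16-17 | T4 17-18 | T3 18-19 | T4 19-20 | T3 20-21 | T4 21-22 | T3 22-23 | T4 23-24 |
Completion: T1=1  T2=10  T3=23  T4=24  T5=13
Turnaround times: T1=1, T2=5, T3=15, T4=15, T5=2
Average turnaround = (1+5+15+15+2) / 5 = 38/5 = 7.60

7.60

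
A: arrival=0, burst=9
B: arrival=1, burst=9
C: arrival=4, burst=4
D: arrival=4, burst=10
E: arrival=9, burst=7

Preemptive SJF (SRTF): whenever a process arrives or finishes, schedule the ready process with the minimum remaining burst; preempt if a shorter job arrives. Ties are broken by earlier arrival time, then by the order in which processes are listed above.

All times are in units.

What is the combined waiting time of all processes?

52

Gantt: | A 0-4 | C 4-8 | A 8-13 | E 13-20 | B 20-29 | D 29-39 |
Completion: A=13  B=29  C=8  D=39  E=20
Waiting = turnaround − burst: A=4, B=19, C=0, D=25, E=4
Total waiting = 4 + 19 + 0 + 25 + 4 = 52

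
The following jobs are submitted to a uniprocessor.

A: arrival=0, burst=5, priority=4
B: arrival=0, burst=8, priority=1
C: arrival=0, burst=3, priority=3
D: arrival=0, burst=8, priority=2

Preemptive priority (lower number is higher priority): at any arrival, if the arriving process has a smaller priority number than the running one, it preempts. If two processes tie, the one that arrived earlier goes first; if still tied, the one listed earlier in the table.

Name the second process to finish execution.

D

Schedule: | B 0-8 | D 8-16 | C 16-19 | A 19-24 |
Completion: A=24  B=8  C=19  D=16
Finish order: B → D → C → A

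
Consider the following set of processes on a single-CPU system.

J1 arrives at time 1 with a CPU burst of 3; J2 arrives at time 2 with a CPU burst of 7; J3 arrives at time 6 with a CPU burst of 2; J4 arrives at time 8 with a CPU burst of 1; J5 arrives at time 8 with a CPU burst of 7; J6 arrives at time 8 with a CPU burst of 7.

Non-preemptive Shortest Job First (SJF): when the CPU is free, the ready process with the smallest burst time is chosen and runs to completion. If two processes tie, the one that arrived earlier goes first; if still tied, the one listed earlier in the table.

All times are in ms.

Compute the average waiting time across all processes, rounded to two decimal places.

Gantt: | idle 0-1 | J1 1-4 | J2 4-11 | J4 11-12 | J3 12-14 | J5 14-21 | J6 21-28 |
Completion: J1=4  J2=11  J3=14  J4=12  J5=21  J6=28
Turnaround (C−A): J1=3  J2=9  J3=8  J4=4  J5=13  J6=20
Waiting times: J1=0, J2=2, J3=6, J4=3, J5=6, J6=13
Average waiting = (0+2+6+3+6+13) / 6 = 30/6 = 5.00

5.00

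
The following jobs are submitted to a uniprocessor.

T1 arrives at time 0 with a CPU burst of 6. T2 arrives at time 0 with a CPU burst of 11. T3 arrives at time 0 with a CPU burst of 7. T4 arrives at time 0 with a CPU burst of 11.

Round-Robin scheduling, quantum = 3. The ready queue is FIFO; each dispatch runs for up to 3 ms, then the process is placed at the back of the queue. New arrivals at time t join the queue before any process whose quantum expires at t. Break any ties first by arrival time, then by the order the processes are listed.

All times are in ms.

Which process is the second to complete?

Gantt: | T1 0-3 | T2 3-6 | T3 6-9 | T4 9-12 | T1 12-15 | T2 15-18 | T3 18-21 | T4 21-24 | T2 24-27 | T3 27-28 | T4 28-31 | T2 31-33 | T4 33-35 |
Completion: T1=15  T2=33  T3=28  T4=35
Turnaround (C−A): T1=15  T2=33  T3=28  T4=35
Finish order: T1 → T3 → T2 → T4

T3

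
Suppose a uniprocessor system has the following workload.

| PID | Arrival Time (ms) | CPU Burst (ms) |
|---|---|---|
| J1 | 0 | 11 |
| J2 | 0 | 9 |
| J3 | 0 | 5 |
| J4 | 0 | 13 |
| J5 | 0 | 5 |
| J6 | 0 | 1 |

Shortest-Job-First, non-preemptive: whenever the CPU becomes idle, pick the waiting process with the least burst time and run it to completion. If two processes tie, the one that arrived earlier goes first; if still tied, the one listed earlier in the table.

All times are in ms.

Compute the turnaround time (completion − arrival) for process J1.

31

Schedule: | J6 0-1 | J3 1-6 | J5 6-11 | J2 11-20 | J1 20-31 | J4 31-44 |
Completion: J1=31  J2=20  J3=6  J4=44  J5=11  J6=1
Turnaround (C−A): J1=31  J2=20  J3=6  J4=44  J5=11  J6=1
Turnaround(J1) = completion − arrival = 31 − 0 = 31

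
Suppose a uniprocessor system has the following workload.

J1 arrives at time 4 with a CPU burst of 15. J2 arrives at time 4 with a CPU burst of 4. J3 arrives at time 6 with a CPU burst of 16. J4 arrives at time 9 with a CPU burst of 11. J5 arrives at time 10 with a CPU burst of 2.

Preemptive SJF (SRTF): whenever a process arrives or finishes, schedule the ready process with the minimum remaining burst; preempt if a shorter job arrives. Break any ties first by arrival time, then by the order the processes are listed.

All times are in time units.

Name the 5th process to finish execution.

Gantt: | idle 0-4 | J2 4-8 | J1 8-9 | J4 9-10 | J5 10-12 | J4 12-22 | J1 22-36 | J3 36-52 |
Completion: J1=36  J2=8  J3=52  J4=22  J5=12
Turnaround (C−A): J1=32  J2=4  J3=46  J4=13  J5=2
Finish order: J2 → J5 → J4 → J1 → J3

J3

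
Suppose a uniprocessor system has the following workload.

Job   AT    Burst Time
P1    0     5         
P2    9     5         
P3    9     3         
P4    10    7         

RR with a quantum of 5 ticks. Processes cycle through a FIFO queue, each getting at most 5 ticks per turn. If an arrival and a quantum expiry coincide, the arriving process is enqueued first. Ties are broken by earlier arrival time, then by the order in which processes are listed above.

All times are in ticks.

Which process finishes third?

Gantt: | P1 0-5 | idle 5-9 | P2 9-14 | P3 14-17 | P4 17-24 |
Completion: P1=5  P2=14  P3=17  P4=24
Finish order: P1 → P2 → P3 → P4

P3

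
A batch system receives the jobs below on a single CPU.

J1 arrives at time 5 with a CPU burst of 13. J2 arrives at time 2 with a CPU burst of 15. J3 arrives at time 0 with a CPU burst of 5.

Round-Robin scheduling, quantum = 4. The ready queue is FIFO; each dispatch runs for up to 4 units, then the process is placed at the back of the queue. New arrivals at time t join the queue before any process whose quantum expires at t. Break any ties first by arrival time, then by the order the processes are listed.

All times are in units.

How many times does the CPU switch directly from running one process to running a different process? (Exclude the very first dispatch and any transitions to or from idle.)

Timeline: | J3 0-4 | J2 4-8 | J3 8-9 | J1 9-13 | J2 13-17 | J1 17-21 | J2 21-25 | J1 25-29 | J2 29-32 | J1 32-33 |
Completion: J1=33  J2=32  J3=9

9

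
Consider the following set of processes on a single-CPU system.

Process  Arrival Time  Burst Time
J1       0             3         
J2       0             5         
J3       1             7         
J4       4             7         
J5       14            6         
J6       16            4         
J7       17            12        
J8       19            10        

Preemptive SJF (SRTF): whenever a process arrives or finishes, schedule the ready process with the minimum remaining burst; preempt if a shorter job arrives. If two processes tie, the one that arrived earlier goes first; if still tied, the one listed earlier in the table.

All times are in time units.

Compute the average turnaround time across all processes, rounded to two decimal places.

16.00

Timeline: | J1 0-3 | J2 3-8 | J3 8-15 | J5 15-16 | J6 16-20 | J5 20-25 | J4 25-32 | J8 32-42 | J7 42-54 |
Completion: J1=3  J2=8  J3=15  J4=32  J5=25  J6=20  J7=54  J8=42
Turnaround times: J1=3, J2=8, J3=14, J4=28, J5=11, J6=4, J7=37, J8=23
Average turnaround = (3+8+14+28+11+4+37+23) / 8 = 128/8 = 16.00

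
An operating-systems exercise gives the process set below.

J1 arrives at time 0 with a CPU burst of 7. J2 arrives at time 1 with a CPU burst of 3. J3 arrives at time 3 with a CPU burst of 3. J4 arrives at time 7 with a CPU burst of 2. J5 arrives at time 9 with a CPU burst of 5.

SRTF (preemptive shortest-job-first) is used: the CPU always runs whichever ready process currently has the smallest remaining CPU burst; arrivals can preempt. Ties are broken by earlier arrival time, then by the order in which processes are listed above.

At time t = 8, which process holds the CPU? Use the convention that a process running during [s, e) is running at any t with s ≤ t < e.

J4

Timeline: | J1 0-1 | J2 1-4 | J3 4-7 | J4 7-9 | J5 9-14 | J1 14-20 |
Completion: J1=20  J2=4  J3=7  J4=9  J5=14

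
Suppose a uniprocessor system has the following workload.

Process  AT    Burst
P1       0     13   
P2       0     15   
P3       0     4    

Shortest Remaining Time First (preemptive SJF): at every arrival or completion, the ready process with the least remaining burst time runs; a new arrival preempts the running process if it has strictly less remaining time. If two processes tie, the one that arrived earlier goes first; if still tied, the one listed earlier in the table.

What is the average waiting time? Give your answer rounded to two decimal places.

Schedule: | P3 0-4 | P1 4-17 | P2 17-32 |
Completion: P1=17  P2=32  P3=4
Waiting times: P1=4, P2=17, P3=0
Average waiting = (4+17+0) / 3 = 21/3 = 7.00

7.00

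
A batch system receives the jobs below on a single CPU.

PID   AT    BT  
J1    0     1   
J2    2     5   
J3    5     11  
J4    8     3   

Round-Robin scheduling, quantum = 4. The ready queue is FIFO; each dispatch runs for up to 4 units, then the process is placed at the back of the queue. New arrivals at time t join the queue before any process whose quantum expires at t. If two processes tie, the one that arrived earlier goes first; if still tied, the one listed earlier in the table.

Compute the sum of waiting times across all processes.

Gantt: | J1 0-1 | idle 1-2 | J2 2-6 | J3 6-10 | J2 10-11 | J4 11-14 | J3 14-21 |
Completion: J1=1  J2=11  J3=21  J4=14
Turnaround (C−A): J1=1  J2=9  J3=16  J4=6
Waiting = turnaround − burst: J1=0, J2=4, J3=5, J4=3
Total waiting = 0 + 4 + 5 + 3 = 12

12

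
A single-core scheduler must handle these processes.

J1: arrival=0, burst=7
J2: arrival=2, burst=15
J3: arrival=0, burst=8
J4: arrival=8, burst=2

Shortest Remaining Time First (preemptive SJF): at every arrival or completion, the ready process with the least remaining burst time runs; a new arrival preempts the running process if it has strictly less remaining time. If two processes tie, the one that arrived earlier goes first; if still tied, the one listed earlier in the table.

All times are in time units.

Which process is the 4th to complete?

Gantt: | J1 0-7 | J3 7-8 | J4 8-10 | J3 10-17 | J2 17-32 |
Completion: J1=7  J2=32  J3=17  J4=10
Finish order: J1 → J4 → J3 → J2

J2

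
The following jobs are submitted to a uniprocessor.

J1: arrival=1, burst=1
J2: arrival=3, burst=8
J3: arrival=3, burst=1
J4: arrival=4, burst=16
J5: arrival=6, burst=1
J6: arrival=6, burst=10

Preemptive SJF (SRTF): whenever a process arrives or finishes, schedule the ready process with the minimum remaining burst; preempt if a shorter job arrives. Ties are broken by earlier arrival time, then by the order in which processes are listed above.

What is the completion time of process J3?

Schedule: | idle 0-1 | J1 1-2 | idle 2-3 | J3 3-4 | J2 4-6 | J5 6-7 | J2 7-13 | J6 13-23 | J4 23-39 |
Completion: J1=2  J2=13  J3=4  J4=39  J5=7  J6=23
Turnaround (C−A): J1=1  J2=10  J3=1  J4=35  J5=1  J6=17

4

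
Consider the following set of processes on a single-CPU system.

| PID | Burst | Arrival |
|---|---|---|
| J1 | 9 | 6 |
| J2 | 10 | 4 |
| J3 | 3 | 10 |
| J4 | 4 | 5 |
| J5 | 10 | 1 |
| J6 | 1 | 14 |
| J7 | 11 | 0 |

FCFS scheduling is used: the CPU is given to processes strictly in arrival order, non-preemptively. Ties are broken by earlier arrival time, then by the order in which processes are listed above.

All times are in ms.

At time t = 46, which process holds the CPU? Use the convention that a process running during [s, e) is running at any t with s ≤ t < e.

J3

Schedule: | J7 0-11 | J5 11-21 | J2 21-31 | J4 31-35 | J1 35-44 | J3 44-47 | J6 47-48 |
Completion: J1=44  J2=31  J3=47  J4=35  J5=21  J6=48  J7=11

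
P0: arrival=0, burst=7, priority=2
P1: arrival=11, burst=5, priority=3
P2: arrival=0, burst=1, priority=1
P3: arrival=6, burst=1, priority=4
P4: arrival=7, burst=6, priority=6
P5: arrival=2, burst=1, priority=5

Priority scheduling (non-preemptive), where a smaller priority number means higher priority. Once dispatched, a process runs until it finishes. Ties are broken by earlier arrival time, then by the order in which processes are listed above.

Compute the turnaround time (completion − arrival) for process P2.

1

Schedule: | P2 0-1 | P0 1-8 | P3 8-9 | P5 9-10 | P4 10-16 | P1 16-21 |
Completion: P0=8  P1=21  P2=1  P3=9  P4=16  P5=10
Turnaround(P2) = completion − arrival = 1 − 0 = 1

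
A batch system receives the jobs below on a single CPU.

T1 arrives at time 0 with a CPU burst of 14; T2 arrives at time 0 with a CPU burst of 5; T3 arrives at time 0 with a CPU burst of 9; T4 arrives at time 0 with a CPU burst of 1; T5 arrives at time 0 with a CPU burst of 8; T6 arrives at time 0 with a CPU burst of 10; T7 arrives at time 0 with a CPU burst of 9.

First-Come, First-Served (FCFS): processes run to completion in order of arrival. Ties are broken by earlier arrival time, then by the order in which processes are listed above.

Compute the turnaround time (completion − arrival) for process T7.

56

Gantt: | T1 0-14 | T2 14-19 | T3 19-28 | T4 28-29 | T5 29-37 | T6 37-47 | T7 47-56 |
Completion: T1=14  T2=19  T3=28  T4=29  T5=37  T6=47  T7=56
Turnaround (C−A): T1=14  T2=19  T3=28  T4=29  T5=37  T6=47  T7=56
Turnaround(T7) = completion − arrival = 56 − 0 = 56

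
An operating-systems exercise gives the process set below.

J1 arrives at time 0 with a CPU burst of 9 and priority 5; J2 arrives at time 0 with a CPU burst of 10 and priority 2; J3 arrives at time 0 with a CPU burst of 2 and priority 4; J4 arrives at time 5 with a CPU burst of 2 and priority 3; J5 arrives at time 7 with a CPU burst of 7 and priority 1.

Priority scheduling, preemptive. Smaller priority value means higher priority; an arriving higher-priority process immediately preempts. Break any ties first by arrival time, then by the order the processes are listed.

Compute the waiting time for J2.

Schedule: | J2 0-7 | J5 7-14 | J2 14-17 | J4 17-19 | J3 19-21 | J1 21-30 |
Completion: J1=30  J2=17  J3=21  J4=19  J5=14
Waiting(J2) = turnaround − burst = 17 − 10 = 7

7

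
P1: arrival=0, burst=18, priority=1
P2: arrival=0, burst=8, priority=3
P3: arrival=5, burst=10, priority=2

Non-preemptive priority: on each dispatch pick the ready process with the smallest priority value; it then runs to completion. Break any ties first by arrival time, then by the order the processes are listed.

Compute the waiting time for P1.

Timeline: | P1 0-18 | P3 18-28 | P2 28-36 |
Completion: P1=18  P2=36  P3=28
Waiting(P1) = turnaround − burst = 18 − 18 = 0

0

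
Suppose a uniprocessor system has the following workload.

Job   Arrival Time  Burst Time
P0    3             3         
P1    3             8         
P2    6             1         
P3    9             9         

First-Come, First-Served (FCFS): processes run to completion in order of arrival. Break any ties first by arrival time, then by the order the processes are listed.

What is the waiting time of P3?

Timeline: | idle 0-3 | P0 3-6 | P1 6-14 | P2 14-15 | P3 15-24 |
Completion: P0=6  P1=14  P2=15  P3=24
Turnaround (C−A): P0=3  P1=11  P2=9  P3=15
Waiting(P3) = turnaround − burst = 15 − 9 = 6

6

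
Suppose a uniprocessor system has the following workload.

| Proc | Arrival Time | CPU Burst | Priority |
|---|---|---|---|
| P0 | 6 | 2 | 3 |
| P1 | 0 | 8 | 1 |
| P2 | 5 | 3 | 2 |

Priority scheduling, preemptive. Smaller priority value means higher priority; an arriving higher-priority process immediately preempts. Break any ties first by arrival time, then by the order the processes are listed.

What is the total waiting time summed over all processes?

8

Gantt: | P1 0-8 | P2 8-11 | P0 11-13 |
Completion: P0=13  P1=8  P2=11
Waiting = turnaround − burst: P0=5, P1=0, P2=3
Total waiting = 5 + 0 + 3 = 8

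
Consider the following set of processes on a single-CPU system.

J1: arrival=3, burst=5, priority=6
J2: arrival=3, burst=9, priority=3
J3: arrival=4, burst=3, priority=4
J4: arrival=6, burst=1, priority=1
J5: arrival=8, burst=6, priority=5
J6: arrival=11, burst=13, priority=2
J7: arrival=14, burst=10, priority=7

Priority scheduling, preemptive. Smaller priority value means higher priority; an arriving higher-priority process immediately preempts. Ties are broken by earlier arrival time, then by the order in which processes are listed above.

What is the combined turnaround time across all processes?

162

Timeline: | idle 0-3 | J2 3-6 | J4 6-7 | J2 7-11 | J6 11-24 | J2 24-26 | J3 26-29 | J5 29-35 | J1 35-40 | J7 40-50 |
Completion: J1=40  J2=26  J3=29  J4=7  J5=35  J6=24  J7=50
Turnaround = completion − arrival: J1=37, J2=23, J3=25, J4=1, J5=27, J6=13, J7=36
Total turnaround = 37 + 23 + 25 + 1 + 27 + 13 + 36 = 162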